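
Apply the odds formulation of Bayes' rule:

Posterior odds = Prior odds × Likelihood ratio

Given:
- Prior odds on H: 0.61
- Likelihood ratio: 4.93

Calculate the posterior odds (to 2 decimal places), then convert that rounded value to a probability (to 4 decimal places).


Step 1: Calculate posterior odds
Posterior odds = Prior odds × LR
               = 0.61 × 4.93
               = 3.01

Step 2: Convert to probability
P(H|E) = Posterior odds / (1 + Posterior odds)
       = 3.01 / (1 + 3.01)
       = 3.01 / 4.01
       = 0.7506

The evidence increased P(H) from 0.3789 to 0.7506.


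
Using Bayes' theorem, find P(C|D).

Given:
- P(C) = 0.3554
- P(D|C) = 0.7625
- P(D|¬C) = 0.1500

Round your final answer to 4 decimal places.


Bayes' theorem: P(C|D) = P(D|C) × P(C) / P(D)

Step 1: Calculate P(D) using law of total probability
P(D) = P(D|C)P(C) + P(D|¬C)P(¬C)
     = 0.7625 × 0.3554 + 0.1500 × 0.6446
     = 0.27099250 + 0.09669000
     = 0.36768250

Step 2: Apply Bayes' theorem
P(C|D) = P(D|C) × P(C) / P(D)
       = 0.27099250 / 0.36768250
       = 0.7370


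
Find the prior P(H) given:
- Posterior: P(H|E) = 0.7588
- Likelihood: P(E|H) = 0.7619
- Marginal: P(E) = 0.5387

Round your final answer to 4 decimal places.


From Bayes' theorem: P(H|E) = P(E|H) × P(H) / P(E)

Rearranging for P(H):
P(H) = P(H|E) × P(E) / P(E|H)
     = 0.7588 × 0.5387 / 0.7619
     = 0.40876556 / 0.7619
     = 0.5365


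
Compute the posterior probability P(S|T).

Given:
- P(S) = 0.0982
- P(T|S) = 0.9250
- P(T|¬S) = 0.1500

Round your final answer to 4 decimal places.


Bayes' theorem: P(S|T) = P(T|S) × P(S) / P(T)

Step 1: Calculate P(T) using law of total probability
P(T) = P(T|S)P(S) + P(T|¬S)P(¬S)
     = 0.9250 × 0.0982 + 0.1500 × 0.9018
     = 0.09083500 + 0.13527000
     = 0.22610500

Step 2: Apply Bayes' theorem
P(S|T) = P(T|S) × P(S) / P(T)
       = 0.09083500 / 0.22610500
       = 0.4017


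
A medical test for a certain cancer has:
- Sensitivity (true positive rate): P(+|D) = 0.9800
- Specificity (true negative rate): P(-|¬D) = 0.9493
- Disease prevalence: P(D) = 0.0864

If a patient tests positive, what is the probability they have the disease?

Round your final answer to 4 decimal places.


Let D = has disease, + = positive test

Given:
- P(D) = 0.0864 (prevalence)
- P(+|D) = 0.9800 (sensitivity)
- P(-|¬D) = 0.9493 (specificity)
- P(+|¬D) = 0.0507 (false positive rate = 1 - specificity)

Step 1: Find P(+)
P(+) = P(+|D)P(D) + P(+|¬D)P(¬D)
     = 0.9800 × 0.0864 + 0.0507 × 0.9136
     = 0.08467200 + 0.04631952
     = 0.13099152

Step 2: Apply Bayes' theorem for P(D|+)
P(D|+) = P(+|D)P(D) / P(+)
       = 0.08467200 / 0.13099152
       = 0.6464


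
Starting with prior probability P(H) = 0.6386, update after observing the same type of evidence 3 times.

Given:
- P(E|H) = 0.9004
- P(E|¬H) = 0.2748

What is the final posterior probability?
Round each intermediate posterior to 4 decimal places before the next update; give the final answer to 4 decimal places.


Sequential Bayesian updating:

Initial prior: P(H) = 0.6386

Update 1:
  P(E) = 0.9004 × 0.6386 + 0.2748 × 0.3614 = 0.57499544 + 0.09931272 = 0.67430816
  P(H|E) = 0.57499544 / 0.67430816 = 0.8527

Update 2:
  P(E) = 0.9004 × 0.8527 + 0.2748 × 0.1473 = 0.76777108 + 0.04047804 = 0.80824912
  P(H|E) = 0.76777108 / 0.80824912 = 0.9499

Update 3:
  P(E) = 0.9004 × 0.9499 + 0.2748 × 0.0501 = 0.85528996 + 0.01376748 = 0.86905744
  P(H|E) = 0.85528996 / 0.86905744 = 0.9842

Final posterior: 0.9842


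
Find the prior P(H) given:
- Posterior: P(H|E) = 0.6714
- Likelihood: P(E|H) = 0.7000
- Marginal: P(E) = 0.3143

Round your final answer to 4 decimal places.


From Bayes' theorem: P(H|E) = P(E|H) × P(H) / P(E)

Rearranging for P(H):
P(H) = P(H|E) × P(E) / P(E|H)
     = 0.6714 × 0.3143 / 0.7000
     = 0.21102102 / 0.7000
     = 0.3015


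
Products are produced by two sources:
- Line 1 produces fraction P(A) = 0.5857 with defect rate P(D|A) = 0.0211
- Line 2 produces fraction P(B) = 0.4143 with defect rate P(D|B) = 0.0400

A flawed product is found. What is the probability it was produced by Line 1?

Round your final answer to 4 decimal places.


Let A = from Line 1, D = flawed

Given:
- P(A) = 0.5857, P(B) = 0.4143
- P(D|A) = 0.0211, P(D|B) = 0.0400

Step 1: Find P(D)
P(D) = P(D|A)P(A) + P(D|B)P(B)
     = 0.0211 × 0.5857 + 0.0400 × 0.4143
     = 0.01235827 + 0.01657200
     = 0.02893027

Step 2: Apply Bayes' theorem
P(A|D) = P(D|A)P(A) / P(D)
       = 0.01235827 / 0.02893027
       = 0.4272


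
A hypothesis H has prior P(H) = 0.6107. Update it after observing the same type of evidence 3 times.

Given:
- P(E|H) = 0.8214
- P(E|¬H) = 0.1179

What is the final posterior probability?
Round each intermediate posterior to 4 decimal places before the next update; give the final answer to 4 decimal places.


Sequential Bayesian updating:

Initial prior: P(H) = 0.6107

Update 1:
  P(E) = 0.8214 × 0.6107 + 0.1179 × 0.3893 = 0.50162898 + 0.04589847 = 0.54752745
  P(H|E) = 0.50162898 / 0.54752745 = 0.9162

Update 2:
  P(E) = 0.8214 × 0.9162 + 0.1179 × 0.0838 = 0.75256668 + 0.00988002 = 0.76244670
  P(H|E) = 0.75256668 / 0.76244670 = 0.9870

Update 3:
  P(E) = 0.8214 × 0.9870 + 0.1179 × 0.0130 = 0.81072180 + 0.00153270 = 0.81225450
  P(H|E) = 0.81072180 / 0.81225450 = 0.9981

Final posterior: 0.9981


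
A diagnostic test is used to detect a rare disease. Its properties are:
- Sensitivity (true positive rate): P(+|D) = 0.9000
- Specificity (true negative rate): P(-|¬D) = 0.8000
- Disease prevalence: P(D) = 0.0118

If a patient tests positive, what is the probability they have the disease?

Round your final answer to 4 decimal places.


Let D = has disease, + = positive test

Given:
- P(D) = 0.0118 (prevalence)
- P(+|D) = 0.9000 (sensitivity)
- P(-|¬D) = 0.8000 (specificity)
- P(+|¬D) = 0.2000 (false positive rate = 1 - specificity)

Step 1: Find P(+)
P(+) = P(+|D)P(D) + P(+|¬D)P(¬D)
     = 0.9000 × 0.0118 + 0.2000 × 0.9882
     = 0.01062000 + 0.19764000
     = 0.20826000

Step 2: Apply Bayes' theorem for P(D|+)
P(D|+) = P(+|D)P(D) / P(+)
       = 0.01062000 / 0.20826000
       = 0.0510


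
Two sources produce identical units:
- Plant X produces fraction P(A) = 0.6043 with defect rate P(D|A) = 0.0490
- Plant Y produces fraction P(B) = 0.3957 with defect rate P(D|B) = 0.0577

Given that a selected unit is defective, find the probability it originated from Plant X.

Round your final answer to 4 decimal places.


Let A = from Plant X, D = defective

Given:
- P(A) = 0.6043, P(B) = 0.3957
- P(D|A) = 0.0490, P(D|B) = 0.0577

Step 1: Find P(D)
P(D) = P(D|A)P(A) + P(D|B)P(B)
     = 0.0490 × 0.6043 + 0.0577 × 0.3957
     = 0.02961070 + 0.02283189
     = 0.05244259

Step 2: Apply Bayes' theorem
P(A|D) = P(D|A)P(A) / P(D)
       = 0.02961070 / 0.05244259
       = 0.5646


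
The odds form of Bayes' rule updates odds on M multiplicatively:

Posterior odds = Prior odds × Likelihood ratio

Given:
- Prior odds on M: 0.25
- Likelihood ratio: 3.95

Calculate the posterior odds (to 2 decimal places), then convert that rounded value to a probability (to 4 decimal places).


Step 1: Calculate posterior odds
Posterior odds = Prior odds × LR
               = 0.25 × 3.95
               = 0.99

Step 2: Convert to probability
P(M|E) = Posterior odds / (1 + Posterior odds)
       = 0.99 / (1 + 0.99)
       = 0.99 / 1.99
       = 0.4975

The evidence increased P(M) from 0.2000 to 0.4975.


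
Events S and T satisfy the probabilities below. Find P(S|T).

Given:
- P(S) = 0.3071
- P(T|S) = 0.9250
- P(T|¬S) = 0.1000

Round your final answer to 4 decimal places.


Bayes' theorem: P(S|T) = P(T|S) × P(S) / P(T)

Step 1: Calculate P(T) using law of total probability
P(T) = P(T|S)P(S) + P(T|¬S)P(¬S)
     = 0.9250 × 0.3071 + 0.1000 × 0.6929
     = 0.28406750 + 0.06929000
     = 0.35335750

Step 2: Apply Bayes' theorem
P(S|T) = P(T|S) × P(S) / P(T)
       = 0.28406750 / 0.35335750
       = 0.8039


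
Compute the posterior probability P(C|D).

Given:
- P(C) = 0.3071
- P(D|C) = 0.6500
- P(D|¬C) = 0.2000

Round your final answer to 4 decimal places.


Bayes' theorem: P(C|D) = P(D|C) × P(C) / P(D)

Step 1: Calculate P(D) using law of total probability
P(D) = P(D|C)P(C) + P(D|¬C)P(¬C)
     = 0.6500 × 0.3071 + 0.2000 × 0.6929
     = 0.19961500 + 0.13858000
     = 0.33819500

Step 2: Apply Bayes' theorem
P(C|D) = P(D|C) × P(C) / P(D)
       = 0.19961500 / 0.33819500
       = 0.5902


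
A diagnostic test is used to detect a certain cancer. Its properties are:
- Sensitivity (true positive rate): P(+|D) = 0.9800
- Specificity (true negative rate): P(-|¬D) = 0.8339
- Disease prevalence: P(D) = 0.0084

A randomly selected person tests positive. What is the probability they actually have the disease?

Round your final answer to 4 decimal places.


Let D = has disease, + = positive test

Given:
- P(D) = 0.0084 (prevalence)
- P(+|D) = 0.9800 (sensitivity)
- P(-|¬D) = 0.8339 (specificity)
- P(+|¬D) = 0.1661 (false positive rate = 1 - specificity)

Step 1: Find P(+)
P(+) = P(+|D)P(D) + P(+|¬D)P(¬D)
     = 0.9800 × 0.0084 + 0.1661 × 0.9916
     = 0.00823200 + 0.16470476
     = 0.17293676

Step 2: Apply Bayes' theorem for P(D|+)
P(D|+) = P(+|D)P(D) / P(+)
       = 0.00823200 / 0.17293676
       = 0.0476


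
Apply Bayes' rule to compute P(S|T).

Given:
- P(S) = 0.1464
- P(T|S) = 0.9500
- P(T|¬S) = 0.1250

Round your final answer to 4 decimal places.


Bayes' theorem: P(S|T) = P(T|S) × P(S) / P(T)

Step 1: Calculate P(T) using law of total probability
P(T) = P(T|S)P(S) + P(T|¬S)P(¬S)
     = 0.9500 × 0.1464 + 0.1250 × 0.8536
     = 0.13908000 + 0.10670000
     = 0.24578000

Step 2: Apply Bayes' theorem
P(S|T) = P(T|S) × P(S) / P(T)
       = 0.13908000 / 0.24578000
       = 0.5659


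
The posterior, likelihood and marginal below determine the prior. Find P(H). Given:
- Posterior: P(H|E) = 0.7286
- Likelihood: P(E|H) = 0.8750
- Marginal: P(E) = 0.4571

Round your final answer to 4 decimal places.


From Bayes' theorem: P(H|E) = P(E|H) × P(H) / P(E)

Rearranging for P(H):
P(H) = P(H|E) × P(E) / P(E|H)
     = 0.7286 × 0.4571 / 0.8750
     = 0.33304306 / 0.8750
     = 0.3806


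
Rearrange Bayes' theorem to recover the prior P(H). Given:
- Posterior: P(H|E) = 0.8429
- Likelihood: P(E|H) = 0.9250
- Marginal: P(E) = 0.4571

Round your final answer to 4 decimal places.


From Bayes' theorem: P(H|E) = P(E|H) × P(H) / P(E)

Rearranging for P(H):
P(H) = P(H|E) × P(E) / P(E|H)
     = 0.8429 × 0.4571 / 0.9250
     = 0.38528959 / 0.9250
     = 0.4165


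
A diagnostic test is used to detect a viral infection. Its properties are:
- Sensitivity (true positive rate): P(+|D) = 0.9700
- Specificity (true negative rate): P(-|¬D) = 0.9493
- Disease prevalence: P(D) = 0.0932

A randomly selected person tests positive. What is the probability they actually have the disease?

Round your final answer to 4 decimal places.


Let D = has disease, + = positive test

Given:
- P(D) = 0.0932 (prevalence)
- P(+|D) = 0.9700 (sensitivity)
- P(-|¬D) = 0.9493 (specificity)
- P(+|¬D) = 0.0507 (false positive rate = 1 - specificity)

Step 1: Find P(+)
P(+) = P(+|D)P(D) + P(+|¬D)P(¬D)
     = 0.9700 × 0.0932 + 0.0507 × 0.9068
     = 0.09040400 + 0.04597476
     = 0.13637876

Step 2: Apply Bayes' theorem for P(D|+)
P(D|+) = P(+|D)P(D) / P(+)
       = 0.09040400 / 0.13637876
       = 0.6629


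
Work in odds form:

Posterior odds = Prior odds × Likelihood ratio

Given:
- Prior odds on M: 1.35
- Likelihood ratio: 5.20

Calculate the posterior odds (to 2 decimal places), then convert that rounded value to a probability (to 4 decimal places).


Step 1: Calculate posterior odds
Posterior odds = Prior odds × LR
               = 1.35 × 5.20
               = 7.02

Step 2: Convert to probability
P(M|E) = Posterior odds / (1 + Posterior odds)
       = 7.02 / (1 + 7.02)
       = 7.02 / 8.02
       = 0.8753

The evidence increased P(M) from 0.5745 to 0.8753.


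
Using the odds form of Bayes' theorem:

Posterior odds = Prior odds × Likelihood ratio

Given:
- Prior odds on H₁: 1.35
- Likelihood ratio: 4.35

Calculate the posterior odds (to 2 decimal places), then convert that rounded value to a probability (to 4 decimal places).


Step 1: Calculate posterior odds
Posterior odds = Prior odds × LR
               = 1.35 × 4.35
               = 5.87

Step 2: Convert to probability
P(H₁|E) = Posterior odds / (1 + Posterior odds)
       = 5.87 / (1 + 5.87)
       = 5.87 / 6.87
       = 0.8544

The evidence increased P(H₁) from 0.5745 to 0.8544.


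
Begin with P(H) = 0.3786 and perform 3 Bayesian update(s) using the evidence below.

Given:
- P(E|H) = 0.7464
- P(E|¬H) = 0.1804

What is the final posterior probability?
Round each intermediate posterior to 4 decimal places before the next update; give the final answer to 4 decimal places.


Sequential Bayesian updating:

Initial prior: P(H) = 0.3786

Update 1:
  P(E) = 0.7464 × 0.3786 + 0.1804 × 0.6214 = 0.28258704 + 0.11210056 = 0.39468760
  P(H|E) = 0.28258704 / 0.39468760 = 0.7160

Update 2:
  P(E) = 0.7464 × 0.7160 + 0.1804 × 0.2840 = 0.53442240 + 0.05123360 = 0.58565600
  P(H|E) = 0.53442240 / 0.58565600 = 0.9125

Update 3:
  P(E) = 0.7464 × 0.9125 + 0.1804 × 0.0875 = 0.68109000 + 0.01578500 = 0.69687500
  P(H|E) = 0.68109000 / 0.69687500 = 0.9773

Final posterior: 0.9773


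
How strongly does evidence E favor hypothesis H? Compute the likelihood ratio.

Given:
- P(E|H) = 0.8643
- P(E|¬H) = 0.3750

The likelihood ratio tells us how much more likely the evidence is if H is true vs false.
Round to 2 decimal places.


Likelihood Ratio (LR) = P(E|H) / P(E|¬H)

LR = 0.8643 / 0.3750
   = 2.30

The evidence is 2.30 times more likely if H is true than if H is false.
Because LR exceeds 1, E is evidence for H.


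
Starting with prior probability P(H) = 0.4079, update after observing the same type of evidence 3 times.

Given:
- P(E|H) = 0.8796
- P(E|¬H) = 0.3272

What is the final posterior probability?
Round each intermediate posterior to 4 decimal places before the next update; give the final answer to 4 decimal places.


Sequential Bayesian updating:

Initial prior: P(H) = 0.4079

Update 1:
  P(E) = 0.8796 × 0.4079 + 0.3272 × 0.5921 = 0.35878884 + 0.19373512 = 0.55252396
  P(H|E) = 0.35878884 / 0.55252396 = 0.6494

Update 2:
  P(E) = 0.8796 × 0.6494 + 0.3272 × 0.3506 = 0.57121224 + 0.11471632 = 0.68592856
  P(H|E) = 0.57121224 / 0.68592856 = 0.8328

Update 3:
  P(E) = 0.8796 × 0.8328 + 0.3272 × 0.1672 = 0.73253088 + 0.05470784 = 0.78723872
  P(H|E) = 0.73253088 / 0.78723872 = 0.9305

Final posterior: 0.9305


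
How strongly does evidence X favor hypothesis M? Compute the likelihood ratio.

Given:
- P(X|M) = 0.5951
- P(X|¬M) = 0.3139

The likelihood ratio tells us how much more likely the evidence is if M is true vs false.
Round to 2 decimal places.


Likelihood Ratio (LR) = P(X|M) / P(X|¬M)

LR = 0.5951 / 0.3139
   = 1.90

The evidence is 1.90 times more likely if M is true than if M is false.
LR > 1, so observing X raises the odds in favor of M.


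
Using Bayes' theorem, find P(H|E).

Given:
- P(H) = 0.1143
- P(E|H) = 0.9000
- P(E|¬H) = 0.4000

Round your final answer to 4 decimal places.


Bayes' theorem: P(H|E) = P(E|H) × P(H) / P(E)

Step 1: Calculate P(E) using law of total probability
P(E) = P(E|H)P(H) + P(E|¬H)P(¬H)
     = 0.9000 × 0.1143 + 0.4000 × 0.8857
     = 0.10287000 + 0.35428000
     = 0.45715000

Step 2: Apply Bayes' theorem
P(H|E) = P(E|H) × P(H) / P(E)
       = 0.10287000 / 0.45715000
       = 0.2250


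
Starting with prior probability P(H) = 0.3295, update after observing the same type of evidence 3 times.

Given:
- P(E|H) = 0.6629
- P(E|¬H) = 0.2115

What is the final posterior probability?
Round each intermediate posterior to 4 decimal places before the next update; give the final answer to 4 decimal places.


Sequential Bayesian updating:

Initial prior: P(H) = 0.3295

Update 1:
  P(E) = 0.6629 × 0.3295 + 0.2115 × 0.6705 = 0.21842555 + 0.14181075 = 0.36023630
  P(H|E) = 0.21842555 / 0.36023630 = 0.6063

Update 2:
  P(E) = 0.6629 × 0.6063 + 0.2115 × 0.3937 = 0.40191627 + 0.08326755 = 0.48518382
  P(H|E) = 0.40191627 / 0.48518382 = 0.8284

Update 3:
  P(E) = 0.6629 × 0.8284 + 0.2115 × 0.1716 = 0.54914636 + 0.03629340 = 0.58543976
  P(H|E) = 0.54914636 / 0.58543976 = 0.9380

Final posterior: 0.9380


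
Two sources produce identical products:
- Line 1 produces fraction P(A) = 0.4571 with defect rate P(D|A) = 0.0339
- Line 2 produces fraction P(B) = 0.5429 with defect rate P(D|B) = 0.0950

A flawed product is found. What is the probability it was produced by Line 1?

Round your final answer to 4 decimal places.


Let A = from Line 1, D = flawed

Given:
- P(A) = 0.4571, P(B) = 0.5429
- P(D|A) = 0.0339, P(D|B) = 0.0950

Step 1: Find P(D)
P(D) = P(D|A)P(A) + P(D|B)P(B)
     = 0.0339 × 0.4571 + 0.0950 × 0.5429
     = 0.01549569 + 0.05157550
     = 0.06707119

Step 2: Apply Bayes' theorem
P(A|D) = P(D|A)P(A) / P(D)
       = 0.01549569 / 0.06707119
       = 0.2310


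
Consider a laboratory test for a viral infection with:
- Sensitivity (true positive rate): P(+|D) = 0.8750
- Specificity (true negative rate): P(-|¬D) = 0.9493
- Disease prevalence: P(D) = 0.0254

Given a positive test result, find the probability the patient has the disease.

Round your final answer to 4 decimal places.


Let D = has disease, + = positive test

Given:
- P(D) = 0.0254 (prevalence)
- P(+|D) = 0.8750 (sensitivity)
- P(-|¬D) = 0.9493 (specificity)
- P(+|¬D) = 0.0507 (false positive rate = 1 - specificity)

Step 1: Find P(+)
P(+) = P(+|D)P(D) + P(+|¬D)P(¬D)
     = 0.8750 × 0.0254 + 0.0507 × 0.9746
     = 0.02222500 + 0.04941222
     = 0.07163722

Step 2: Apply Bayes' theorem for P(D|+)
P(D|+) = P(+|D)P(D) / P(+)
       = 0.02222500 / 0.07163722
       = 0.3102


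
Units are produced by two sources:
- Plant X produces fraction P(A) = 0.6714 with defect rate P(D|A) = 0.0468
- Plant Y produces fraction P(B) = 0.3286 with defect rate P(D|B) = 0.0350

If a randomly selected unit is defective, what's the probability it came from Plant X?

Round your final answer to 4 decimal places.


Let A = from Plant X, D = defective

Given:
- P(A) = 0.6714, P(B) = 0.3286
- P(D|A) = 0.0468, P(D|B) = 0.0350

Step 1: Find P(D)
P(D) = P(D|A)P(A) + P(D|B)P(B)
     = 0.0468 × 0.6714 + 0.0350 × 0.3286
     = 0.03142152 + 0.01150100
     = 0.04292252

Step 2: Apply Bayes' theorem
P(A|D) = P(D|A)P(A) / P(D)
       = 0.03142152 / 0.04292252
       = 0.7321


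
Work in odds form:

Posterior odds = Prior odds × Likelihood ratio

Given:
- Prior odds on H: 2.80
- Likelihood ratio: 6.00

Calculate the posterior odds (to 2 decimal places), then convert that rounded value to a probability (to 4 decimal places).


Step 1: Calculate posterior odds
Posterior odds = Prior odds × LR
               = 2.80 × 6.00
               = 16.80

Step 2: Convert to probability
P(H|E) = Posterior odds / (1 + Posterior odds)
       = 16.80 / (1 + 16.80)
       = 16.80 / 17.80
       = 0.9438

The evidence increased P(H) from 0.7368 to 0.9438.


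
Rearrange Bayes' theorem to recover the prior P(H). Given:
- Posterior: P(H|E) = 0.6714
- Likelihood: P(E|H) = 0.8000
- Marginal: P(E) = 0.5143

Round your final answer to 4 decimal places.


From Bayes' theorem: P(H|E) = P(E|H) × P(H) / P(E)

Rearranging for P(H):
P(H) = P(H|E) × P(E) / P(E|H)
     = 0.6714 × 0.5143 / 0.8000
     = 0.34530102 / 0.8000
     = 0.4316


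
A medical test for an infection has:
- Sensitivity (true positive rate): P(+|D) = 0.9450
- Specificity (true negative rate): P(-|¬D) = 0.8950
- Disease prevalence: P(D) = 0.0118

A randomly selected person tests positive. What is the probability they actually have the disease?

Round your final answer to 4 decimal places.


Let D = has disease, + = positive test

Given:
- P(D) = 0.0118 (prevalence)
- P(+|D) = 0.9450 (sensitivity)
- P(-|¬D) = 0.8950 (specificity)
- P(+|¬D) = 0.1050 (false positive rate = 1 - specificity)

Step 1: Find P(+)
P(+) = P(+|D)P(D) + P(+|¬D)P(¬D)
     = 0.9450 × 0.0118 + 0.1050 × 0.9882
     = 0.01115100 + 0.10376100
     = 0.11491200

Step 2: Apply Bayes' theorem for P(D|+)
P(D|+) = P(+|D)P(D) / P(+)
       = 0.01115100 / 0.11491200
       = 0.0970


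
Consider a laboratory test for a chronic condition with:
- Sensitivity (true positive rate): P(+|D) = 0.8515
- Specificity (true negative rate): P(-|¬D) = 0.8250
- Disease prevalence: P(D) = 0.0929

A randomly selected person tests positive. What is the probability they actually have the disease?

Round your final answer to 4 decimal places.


Let D = has disease, + = positive test

Given:
- P(D) = 0.0929 (prevalence)
- P(+|D) = 0.8515 (sensitivity)
- P(-|¬D) = 0.8250 (specificity)
- P(+|¬D) = 0.1750 (false positive rate = 1 - specificity)

Step 1: Find P(+)
P(+) = P(+|D)P(D) + P(+|¬D)P(¬D)
     = 0.8515 × 0.0929 + 0.1750 × 0.9071
     = 0.07910435 + 0.15874250
     = 0.23784685

Step 2: Apply Bayes' theorem for P(D|+)
P(D|+) = P(+|D)P(D) / P(+)
       = 0.07910435 / 0.23784685
       = 0.3326


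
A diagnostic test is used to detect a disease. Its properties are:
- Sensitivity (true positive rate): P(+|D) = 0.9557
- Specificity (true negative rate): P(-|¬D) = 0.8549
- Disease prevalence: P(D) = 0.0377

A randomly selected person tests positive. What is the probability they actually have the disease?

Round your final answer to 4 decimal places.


Let D = has disease, + = positive test

Given:
- P(D) = 0.0377 (prevalence)
- P(+|D) = 0.9557 (sensitivity)
- P(-|¬D) = 0.8549 (specificity)
- P(+|¬D) = 0.1451 (false positive rate = 1 - specificity)

Step 1: Find P(+)
P(+) = P(+|D)P(D) + P(+|¬D)P(¬D)
     = 0.9557 × 0.0377 + 0.1451 × 0.9623
     = 0.03602989 + 0.13962973
     = 0.17565962

Step 2: Apply Bayes' theorem for P(D|+)
P(D|+) = P(+|D)P(D) / P(+)
       = 0.03602989 / 0.17565962
       = 0.2051


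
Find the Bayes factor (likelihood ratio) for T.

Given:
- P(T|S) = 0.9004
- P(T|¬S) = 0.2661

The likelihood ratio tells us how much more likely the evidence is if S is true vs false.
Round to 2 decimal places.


Likelihood Ratio (LR) = P(T|S) / P(T|¬S)

LR = 0.9004 / 0.2661
   = 3.38

The evidence is 3.38 times more likely if S is true than if S is false.
Since LR > 1, the evidence supports S over ¬S.


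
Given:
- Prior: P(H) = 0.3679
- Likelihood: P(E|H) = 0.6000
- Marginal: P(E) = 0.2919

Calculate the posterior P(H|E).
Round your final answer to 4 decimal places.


Using Bayes' theorem:

P(H|E) = P(E|H) × P(H) / P(E)
       = 0.6000 × 0.3679 / 0.2919
       = 0.22074000 / 0.2919
       = 0.7562

The evidence strengthens our belief in H.
Prior: 0.3679 → Posterior: 0.7562


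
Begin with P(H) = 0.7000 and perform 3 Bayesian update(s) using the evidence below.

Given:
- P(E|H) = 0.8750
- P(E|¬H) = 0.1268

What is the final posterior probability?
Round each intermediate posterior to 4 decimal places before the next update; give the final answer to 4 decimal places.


Sequential Bayesian updating:

Initial prior: P(H) = 0.7000

Update 1:
  P(E) = 0.8750 × 0.7000 + 0.1268 × 0.3000 = 0.61250000 + 0.03804000 = 0.65054000
  P(H|E) = 0.61250000 / 0.65054000 = 0.9415

Update 2:
  P(E) = 0.8750 × 0.9415 + 0.1268 × 0.0585 = 0.82381250 + 0.00741780 = 0.83123030
  P(H|E) = 0.82381250 / 0.83123030 = 0.9911

Update 3:
  P(E) = 0.8750 × 0.9911 + 0.1268 × 0.0089 = 0.86721250 + 0.00112852 = 0.86834102
  P(H|E) = 0.86721250 / 0.86834102 = 0.9987

Final posterior: 0.9987


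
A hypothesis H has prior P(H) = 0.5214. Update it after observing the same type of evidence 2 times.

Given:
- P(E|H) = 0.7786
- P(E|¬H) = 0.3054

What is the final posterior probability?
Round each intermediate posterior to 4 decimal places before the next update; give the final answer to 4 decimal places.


Sequential Bayesian updating:

Initial prior: P(H) = 0.5214

Update 1:
  P(E) = 0.7786 × 0.5214 + 0.3054 × 0.4786 = 0.40596204 + 0.14616444 = 0.55212648
  P(H|E) = 0.40596204 / 0.55212648 = 0.7353

Update 2:
  P(E) = 0.7786 × 0.7353 + 0.3054 × 0.2647 = 0.57250458 + 0.08083938 = 0.65334396
  P(H|E) = 0.57250458 / 0.65334396 = 0.8763

Final posterior: 0.8763


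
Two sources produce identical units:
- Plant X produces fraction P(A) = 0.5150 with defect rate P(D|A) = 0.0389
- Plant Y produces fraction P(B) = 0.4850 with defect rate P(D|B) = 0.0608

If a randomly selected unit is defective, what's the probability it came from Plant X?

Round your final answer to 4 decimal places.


Let A = from Plant X, D = defective

Given:
- P(A) = 0.5150, P(B) = 0.4850
- P(D|A) = 0.0389, P(D|B) = 0.0608

Step 1: Find P(D)
P(D) = P(D|A)P(A) + P(D|B)P(B)
     = 0.0389 × 0.5150 + 0.0608 × 0.4850
     = 0.02003350 + 0.02948800
     = 0.04952150

Step 2: Apply Bayes' theorem
P(A|D) = P(D|A)P(A) / P(D)
       = 0.02003350 / 0.04952150
       = 0.4045


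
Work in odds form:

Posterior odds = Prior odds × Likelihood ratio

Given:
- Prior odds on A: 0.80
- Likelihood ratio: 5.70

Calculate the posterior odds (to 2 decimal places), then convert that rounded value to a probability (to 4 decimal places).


Step 1: Calculate posterior odds
Posterior odds = Prior odds × LR
               = 0.80 × 5.70
               = 4.56

Step 2: Convert to probability
P(A|E) = Posterior odds / (1 + Posterior odds)
       = 4.56 / (1 + 4.56)
       = 4.56 / 5.56
       = 0.8201

The evidence increased P(A) from 0.4444 to 0.8201.


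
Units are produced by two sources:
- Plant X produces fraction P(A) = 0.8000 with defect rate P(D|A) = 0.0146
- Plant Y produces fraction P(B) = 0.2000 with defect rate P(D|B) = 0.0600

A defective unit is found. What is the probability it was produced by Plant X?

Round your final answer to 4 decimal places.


Let A = from Plant X, D = defective

Given:
- P(A) = 0.8000, P(B) = 0.2000
- P(D|A) = 0.0146, P(D|B) = 0.0600

Step 1: Find P(D)
P(D) = P(D|A)P(A) + P(D|B)P(B)
     = 0.0146 × 0.8000 + 0.0600 × 0.2000
     = 0.01168000 + 0.01200000
     = 0.02368000

Step 2: Apply Bayes' theorem
P(A|D) = P(D|A)P(A) / P(D)
       = 0.01168000 / 0.02368000
       = 0.4932


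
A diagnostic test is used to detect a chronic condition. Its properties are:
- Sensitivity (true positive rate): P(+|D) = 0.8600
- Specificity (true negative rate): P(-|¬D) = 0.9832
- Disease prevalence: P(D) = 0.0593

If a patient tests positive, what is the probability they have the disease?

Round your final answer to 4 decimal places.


Let D = has disease, + = positive test

Given:
- P(D) = 0.0593 (prevalence)
- P(+|D) = 0.8600 (sensitivity)
- P(-|¬D) = 0.9832 (specificity)
- P(+|¬D) = 0.0168 (false positive rate = 1 - specificity)

Step 1: Find P(+)
P(+) = P(+|D)P(D) + P(+|¬D)P(¬D)
     = 0.8600 × 0.0593 + 0.0168 × 0.9407
     = 0.05099800 + 0.01580376
     = 0.06680176

Step 2: Apply Bayes' theorem for P(D|+)
P(D|+) = P(+|D)P(D) / P(+)
       = 0.05099800 / 0.06680176
       = 0.7634


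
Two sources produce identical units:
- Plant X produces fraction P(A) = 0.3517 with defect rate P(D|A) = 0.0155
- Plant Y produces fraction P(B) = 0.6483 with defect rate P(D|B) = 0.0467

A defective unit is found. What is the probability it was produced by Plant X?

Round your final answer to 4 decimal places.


Let A = from Plant X, D = defective

Given:
- P(A) = 0.3517, P(B) = 0.6483
- P(D|A) = 0.0155, P(D|B) = 0.0467

Step 1: Find P(D)
P(D) = P(D|A)P(A) + P(D|B)P(B)
     = 0.0155 × 0.3517 + 0.0467 × 0.6483
     = 0.00545135 + 0.03027561
     = 0.03572696

Step 2: Apply Bayes' theorem
P(A|D) = P(D|A)P(A) / P(D)
       = 0.00545135 / 0.03572696
       = 0.1526


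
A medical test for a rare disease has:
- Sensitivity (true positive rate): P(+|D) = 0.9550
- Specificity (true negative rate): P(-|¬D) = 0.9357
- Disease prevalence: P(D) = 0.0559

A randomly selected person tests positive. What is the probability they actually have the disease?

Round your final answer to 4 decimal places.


Let D = has disease, + = positive test

Given:
- P(D) = 0.0559 (prevalence)
- P(+|D) = 0.9550 (sensitivity)
- P(-|¬D) = 0.9357 (specificity)
- P(+|¬D) = 0.0643 (false positive rate = 1 - specificity)

Step 1: Find P(+)
P(+) = P(+|D)P(D) + P(+|¬D)P(¬D)
     = 0.9550 × 0.0559 + 0.0643 × 0.9441
     = 0.05338450 + 0.06070563
     = 0.11409013

Step 2: Apply Bayes' theorem for P(D|+)
P(D|+) = P(+|D)P(D) / P(+)
       = 0.05338450 / 0.11409013
       = 0.4679


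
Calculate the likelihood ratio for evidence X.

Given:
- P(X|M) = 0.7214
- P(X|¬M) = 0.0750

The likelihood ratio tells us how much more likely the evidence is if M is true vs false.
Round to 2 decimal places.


Likelihood Ratio (LR) = P(X|M) / P(X|¬M)

LR = 0.7214 / 0.0750
   = 9.62

The evidence is 9.62 times more likely if M is true than if M is false.
Since LR > 1, the evidence supports M over ¬M.


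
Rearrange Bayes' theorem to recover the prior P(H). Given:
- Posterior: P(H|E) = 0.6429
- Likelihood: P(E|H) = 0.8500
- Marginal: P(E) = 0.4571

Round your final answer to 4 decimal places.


From Bayes' theorem: P(H|E) = P(E|H) × P(H) / P(E)

Rearranging for P(H):
P(H) = P(H|E) × P(E) / P(E|H)
     = 0.6429 × 0.4571 / 0.8500
     = 0.29386959 / 0.8500
     = 0.3457


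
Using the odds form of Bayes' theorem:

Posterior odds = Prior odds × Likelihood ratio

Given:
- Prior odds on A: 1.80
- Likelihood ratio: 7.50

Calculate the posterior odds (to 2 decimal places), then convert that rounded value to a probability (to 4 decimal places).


Step 1: Calculate posterior odds
Posterior odds = Prior odds × LR
               = 1.80 × 7.50
               = 13.50

Step 2: Convert to probability
P(A|E) = Posterior odds / (1 + Posterior odds)
       = 13.50 / (1 + 13.50)
       = 13.50 / 14.50
       = 0.9310

The evidence increased P(A) from 0.6429 to 0.9310.


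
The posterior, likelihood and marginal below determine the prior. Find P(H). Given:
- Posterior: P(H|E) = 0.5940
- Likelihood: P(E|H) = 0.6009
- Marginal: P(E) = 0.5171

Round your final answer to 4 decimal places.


From Bayes' theorem: P(H|E) = P(E|H) × P(H) / P(E)

Rearranging for P(H):
P(H) = P(H|E) × P(E) / P(E|H)
     = 0.5940 × 0.5171 / 0.6009
     = 0.30715740 / 0.6009
     = 0.5112


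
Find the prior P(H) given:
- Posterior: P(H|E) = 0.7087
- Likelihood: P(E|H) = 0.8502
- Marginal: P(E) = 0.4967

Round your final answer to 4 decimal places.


From Bayes' theorem: P(H|E) = P(E|H) × P(H) / P(E)

Rearranging for P(H):
P(H) = P(H|E) × P(E) / P(E|H)
     = 0.7087 × 0.4967 / 0.8502
     = 0.35201129 / 0.8502
     = 0.4140


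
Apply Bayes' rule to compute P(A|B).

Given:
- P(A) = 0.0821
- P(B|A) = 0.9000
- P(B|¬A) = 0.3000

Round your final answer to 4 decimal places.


Bayes' theorem: P(A|B) = P(B|A) × P(A) / P(B)

Step 1: Calculate P(B) using law of total probability
P(B) = P(B|A)P(A) + P(B|¬A)P(¬A)
     = 0.9000 × 0.0821 + 0.3000 × 0.9179
     = 0.07389000 + 0.27537000
     = 0.34926000

Step 2: Apply Bayes' theorem
P(A|B) = P(B|A) × P(A) / P(B)
       = 0.07389000 / 0.34926000
       = 0.2116


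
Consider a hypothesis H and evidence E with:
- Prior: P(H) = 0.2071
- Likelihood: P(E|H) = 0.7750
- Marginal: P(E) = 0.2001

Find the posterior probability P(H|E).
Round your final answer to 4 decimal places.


Using Bayes' theorem:

P(H|E) = P(E|H) × P(H) / P(E)
       = 0.7750 × 0.2071 / 0.2001
       = 0.16050250 / 0.2001
       = 0.8021

The evidence strengthens our belief in H.
Prior: 0.2071 → Posterior: 0.8021


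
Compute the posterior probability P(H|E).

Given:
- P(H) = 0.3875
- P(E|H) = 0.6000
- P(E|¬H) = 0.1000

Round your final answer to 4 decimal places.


Bayes' theorem: P(H|E) = P(E|H) × P(H) / P(E)

Step 1: Calculate P(E) using law of total probability
P(E) = P(E|H)P(H) + P(E|¬H)P(¬H)
     = 0.6000 × 0.3875 + 0.1000 × 0.6125
     = 0.23250000 + 0.06125000
     = 0.29375000

Step 2: Apply Bayes' theorem
P(H|E) = P(E|H) × P(H) / P(E)
       = 0.23250000 / 0.29375000
       = 0.7915


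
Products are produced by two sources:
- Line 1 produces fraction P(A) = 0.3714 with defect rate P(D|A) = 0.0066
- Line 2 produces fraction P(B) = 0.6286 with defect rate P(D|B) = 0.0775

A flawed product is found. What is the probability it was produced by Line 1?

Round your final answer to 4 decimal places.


Let A = from Line 1, D = flawed

Given:
- P(A) = 0.3714, P(B) = 0.6286
- P(D|A) = 0.0066, P(D|B) = 0.0775

Step 1: Find P(D)
P(D) = P(D|A)P(A) + P(D|B)P(B)
     = 0.0066 × 0.3714 + 0.0775 × 0.6286
     = 0.00245124 + 0.04871650
     = 0.05116774

Step 2: Apply Bayes' theorem
P(A|D) = P(D|A)P(A) / P(D)
       = 0.00245124 / 0.05116774
       = 0.0479


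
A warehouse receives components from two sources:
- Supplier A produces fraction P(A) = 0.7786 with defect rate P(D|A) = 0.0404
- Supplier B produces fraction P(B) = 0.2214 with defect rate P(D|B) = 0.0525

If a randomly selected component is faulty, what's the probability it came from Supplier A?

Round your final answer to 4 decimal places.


Let A = from Supplier A, D = faulty

Given:
- P(A) = 0.7786, P(B) = 0.2214
- P(D|A) = 0.0404, P(D|B) = 0.0525

Step 1: Find P(D)
P(D) = P(D|A)P(A) + P(D|B)P(B)
     = 0.0404 × 0.7786 + 0.0525 × 0.2214
     = 0.03145544 + 0.01162350
     = 0.04307894

Step 2: Apply Bayes' theorem
P(A|D) = P(D|A)P(A) / P(D)
       = 0.03145544 / 0.04307894
       = 0.7302


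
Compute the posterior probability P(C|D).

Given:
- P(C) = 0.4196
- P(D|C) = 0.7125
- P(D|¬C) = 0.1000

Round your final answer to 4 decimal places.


Bayes' theorem: P(C|D) = P(D|C) × P(C) / P(D)

Step 1: Calculate P(D) using law of total probability
P(D) = P(D|C)P(C) + P(D|¬C)P(¬C)
     = 0.7125 × 0.4196 + 0.1000 × 0.5804
     = 0.29896500 + 0.05804000
     = 0.35700500

Step 2: Apply Bayes' theorem
P(C|D) = P(D|C) × P(C) / P(D)
       = 0.29896500 / 0.35700500
       = 0.8374


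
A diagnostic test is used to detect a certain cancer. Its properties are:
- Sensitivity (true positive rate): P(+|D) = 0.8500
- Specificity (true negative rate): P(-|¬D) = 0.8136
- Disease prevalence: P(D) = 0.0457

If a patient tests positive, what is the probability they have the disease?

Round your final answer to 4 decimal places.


Let D = has disease, + = positive test

Given:
- P(D) = 0.0457 (prevalence)
- P(+|D) = 0.8500 (sensitivity)
- P(-|¬D) = 0.8136 (specificity)
- P(+|¬D) = 0.1864 (false positive rate = 1 - specificity)

Step 1: Find P(+)
P(+) = P(+|D)P(D) + P(+|¬D)P(¬D)
     = 0.8500 × 0.0457 + 0.1864 × 0.9543
     = 0.03884500 + 0.17788152
     = 0.21672652

Step 2: Apply Bayes' theorem for P(D|+)
P(D|+) = P(+|D)P(D) / P(+)
       = 0.03884500 / 0.21672652
       = 0.1792


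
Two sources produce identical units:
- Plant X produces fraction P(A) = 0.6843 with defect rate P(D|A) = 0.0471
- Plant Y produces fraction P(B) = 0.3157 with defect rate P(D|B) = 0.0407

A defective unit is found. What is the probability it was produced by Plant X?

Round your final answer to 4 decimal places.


Let A = from Plant X, D = defective

Given:
- P(A) = 0.6843, P(B) = 0.3157
- P(D|A) = 0.0471, P(D|B) = 0.0407

Step 1: Find P(D)
P(D) = P(D|A)P(A) + P(D|B)P(B)
     = 0.0471 × 0.6843 + 0.0407 × 0.3157
     = 0.03223053 + 0.01284899
     = 0.04507952

Step 2: Apply Bayes' theorem
P(A|D) = P(D|A)P(A) / P(D)
       = 0.03223053 / 0.04507952
       = 0.7150


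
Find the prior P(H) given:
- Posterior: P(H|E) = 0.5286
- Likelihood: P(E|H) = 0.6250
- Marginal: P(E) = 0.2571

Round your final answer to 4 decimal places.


From Bayes' theorem: P(H|E) = P(E|H) × P(H) / P(E)

Rearranging for P(H):
P(H) = P(H|E) × P(E) / P(E|H)
     = 0.5286 × 0.2571 / 0.6250
     = 0.13590306 / 0.6250
     = 0.2174


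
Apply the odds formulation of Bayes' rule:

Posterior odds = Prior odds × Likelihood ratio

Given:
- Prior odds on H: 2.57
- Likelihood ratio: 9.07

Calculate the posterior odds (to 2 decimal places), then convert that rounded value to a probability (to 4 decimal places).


Step 1: Calculate posterior odds
Posterior odds = Prior odds × LR
               = 2.57 × 9.07
               = 23.31

Step 2: Convert to probability
P(H|E) = Posterior odds / (1 + Posterior odds)
       = 23.31 / (1 + 23.31)
       = 23.31 / 24.31
       = 0.9589

The evidence increased P(H) from 0.7199 to 0.9589.


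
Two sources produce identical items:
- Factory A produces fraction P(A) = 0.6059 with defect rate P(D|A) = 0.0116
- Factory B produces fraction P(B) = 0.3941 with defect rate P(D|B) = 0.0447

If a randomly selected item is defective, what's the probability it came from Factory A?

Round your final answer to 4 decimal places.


Let A = from Factory A, D = defective

Given:
- P(A) = 0.6059, P(B) = 0.3941
- P(D|A) = 0.0116, P(D|B) = 0.0447

Step 1: Find P(D)
P(D) = P(D|A)P(A) + P(D|B)P(B)
     = 0.0116 × 0.6059 + 0.0447 × 0.3941
     = 0.00702844 + 0.01761627
     = 0.02464471

Step 2: Apply Bayes' theorem
P(A|D) = P(D|A)P(A) / P(D)
       = 0.00702844 / 0.02464471
       = 0.2852


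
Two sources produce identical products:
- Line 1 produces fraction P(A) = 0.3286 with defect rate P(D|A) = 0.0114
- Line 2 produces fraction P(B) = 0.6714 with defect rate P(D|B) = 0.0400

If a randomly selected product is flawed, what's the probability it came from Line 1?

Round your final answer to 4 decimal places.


Let A = from Line 1, D = flawed

Given:
- P(A) = 0.3286, P(B) = 0.6714
- P(D|A) = 0.0114, P(D|B) = 0.0400

Step 1: Find P(D)
P(D) = P(D|A)P(A) + P(D|B)P(B)
     = 0.0114 × 0.3286 + 0.0400 × 0.6714
     = 0.00374604 + 0.02685600
     = 0.03060204

Step 2: Apply Bayes' theorem
P(A|D) = P(D|A)P(A) / P(D)
       = 0.00374604 / 0.03060204
       = 0.1224


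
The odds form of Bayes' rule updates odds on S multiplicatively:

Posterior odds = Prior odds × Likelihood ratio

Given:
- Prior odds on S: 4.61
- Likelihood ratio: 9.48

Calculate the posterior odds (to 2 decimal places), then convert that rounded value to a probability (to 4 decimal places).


Step 1: Calculate posterior odds
Posterior odds = Prior odds × LR
               = 4.61 × 9.48
               = 43.70

Step 2: Convert to probability
P(S|E) = Posterior odds / (1 + Posterior odds)
       = 43.70 / (1 + 43.70)
       = 43.70 / 44.70
       = 0.9776

The evidence increased P(S) from 0.8217 to 0.9776.


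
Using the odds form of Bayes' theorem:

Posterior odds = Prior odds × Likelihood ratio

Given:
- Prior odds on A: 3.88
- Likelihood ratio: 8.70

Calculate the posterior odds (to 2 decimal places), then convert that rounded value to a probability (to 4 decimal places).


Step 1: Calculate posterior odds
Posterior odds = Prior odds × LR
               = 3.88 × 8.70
               = 33.76

Step 2: Convert to probability
P(A|E) = Posterior odds / (1 + Posterior odds)
       = 33.76 / (1 + 33.76)
       = 33.76 / 34.76
       = 0.9712

The evidence increased P(A) from 0.7951 to 0.9712.


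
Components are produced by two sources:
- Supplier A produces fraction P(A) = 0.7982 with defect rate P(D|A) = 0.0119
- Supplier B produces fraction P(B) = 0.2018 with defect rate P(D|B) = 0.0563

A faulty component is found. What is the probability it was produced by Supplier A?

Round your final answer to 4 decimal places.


Let A = from Supplier A, D = faulty

Given:
- P(A) = 0.7982, P(B) = 0.2018
- P(D|A) = 0.0119, P(D|B) = 0.0563

Step 1: Find P(D)
P(D) = P(D|A)P(A) + P(D|B)P(B)
     = 0.0119 × 0.7982 + 0.0563 × 0.2018
     = 0.00949858 + 0.01136134
     = 0.02085992

Step 2: Apply Bayes' theorem
P(A|D) = P(D|A)P(A) / P(D)
       = 0.00949858 / 0.02085992
       = 0.4554


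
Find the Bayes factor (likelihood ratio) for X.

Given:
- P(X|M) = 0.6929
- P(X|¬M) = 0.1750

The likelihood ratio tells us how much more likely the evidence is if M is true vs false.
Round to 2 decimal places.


Likelihood Ratio (LR) = P(X|M) / P(X|¬M)

LR = 0.6929 / 0.1750
   = 3.96

The evidence is 3.96 times more likely if M is true than if M is false.
LR > 1, so observing X raises the odds in favor of M.


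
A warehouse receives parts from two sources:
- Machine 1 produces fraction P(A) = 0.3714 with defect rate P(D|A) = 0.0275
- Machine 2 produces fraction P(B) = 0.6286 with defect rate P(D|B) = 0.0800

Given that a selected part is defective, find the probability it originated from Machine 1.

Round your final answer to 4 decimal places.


Let A = from Machine 1, D = defective

Given:
- P(A) = 0.3714, P(B) = 0.6286
- P(D|A) = 0.0275, P(D|B) = 0.0800

Step 1: Find P(D)
P(D) = P(D|A)P(A) + P(D|B)P(B)
     = 0.0275 × 0.3714 + 0.0800 × 0.6286
     = 0.01021350 + 0.05028800
     = 0.06050150

Step 2: Apply Bayes' theorem
P(A|D) = P(D|A)P(A) / P(D)
       = 0.01021350 / 0.06050150
       = 0.1688
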